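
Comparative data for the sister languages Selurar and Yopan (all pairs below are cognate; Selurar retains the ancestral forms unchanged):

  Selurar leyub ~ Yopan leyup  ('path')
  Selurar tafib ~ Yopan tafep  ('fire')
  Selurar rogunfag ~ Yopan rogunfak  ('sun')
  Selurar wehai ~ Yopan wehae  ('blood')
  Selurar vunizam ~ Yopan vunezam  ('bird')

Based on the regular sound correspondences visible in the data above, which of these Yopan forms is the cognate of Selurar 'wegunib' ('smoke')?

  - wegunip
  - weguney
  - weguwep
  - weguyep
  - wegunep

tafib ~ tafep — Selurar i corresponds to Yopan e after a consonant, before a labial obstruent.
leyub ~ leyup, tafib ~ tafep — Selurar b corresponds to Yopan p word-finally.
Applying these to Selurar 'wegunib':
  wegunib → weguneb   (i→e after a consonant, before a labial obstruent)
  weguneb → wegunep   (b→p word-finally)
So the Yopan cognate is 'wegunep'.

wegunep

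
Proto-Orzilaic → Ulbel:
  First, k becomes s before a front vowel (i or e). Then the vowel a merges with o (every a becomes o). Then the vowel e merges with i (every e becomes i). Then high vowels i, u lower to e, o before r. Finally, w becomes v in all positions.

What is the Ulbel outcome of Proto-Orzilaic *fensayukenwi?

Ulbel: *fensayukenwi
  fensayukenwi → fensayusenwi   [palatalisation]
  fensayusenwi → fensoyusenwi   [vowel merger]
  fensoyusenwi → finsoyusinwi   [vowel merger]
  finsoyusinwi (rule 4 does not apply)
  finsoyusinwi → finsoyusinvi   [unconditioned shift]
  giving Ulbel finsoyusinvi.

finsoyusinvi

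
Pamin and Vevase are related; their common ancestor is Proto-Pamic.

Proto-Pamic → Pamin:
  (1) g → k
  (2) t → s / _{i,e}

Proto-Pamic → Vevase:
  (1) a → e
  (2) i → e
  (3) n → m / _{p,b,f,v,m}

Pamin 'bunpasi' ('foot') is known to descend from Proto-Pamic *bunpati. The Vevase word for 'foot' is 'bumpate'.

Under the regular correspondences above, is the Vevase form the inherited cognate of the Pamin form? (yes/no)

Derive the expected Vevase reflex of *bunpati:
Vevase: *bunpati
  bunpati → bunpeti   [vowel merger]
  bunpeti → bunpete   [vowel merger]
  bunpete → bumpete   [nasal place assimilation]
  giving Vevase bumpete.
The regular Vevase reflex would be 'bumpete', but the attested form is 'bumpate'. The correspondence is irregular, so they are not cognates (the Vevase form has a different source).

no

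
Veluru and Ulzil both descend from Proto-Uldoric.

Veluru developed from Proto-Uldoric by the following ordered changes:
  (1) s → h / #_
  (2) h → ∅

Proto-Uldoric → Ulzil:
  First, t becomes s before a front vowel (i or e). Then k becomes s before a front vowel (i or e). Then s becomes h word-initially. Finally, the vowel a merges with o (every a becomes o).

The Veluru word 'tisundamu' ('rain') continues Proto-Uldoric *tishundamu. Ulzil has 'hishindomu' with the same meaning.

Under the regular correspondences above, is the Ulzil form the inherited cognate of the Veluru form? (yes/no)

Derive the expected Ulzil reflex of *tishundamu:
Ulzil: *tishundamu > sishundamu > hishundamu > hishundomu  (by palatalisation, debuccalisation, vowel merger)
The regular Ulzil reflex would be 'hishundomu', but the attested form is 'hishindomu'. The correspondence is irregular, so they are not cognates (the Ulzil form has a different source).

no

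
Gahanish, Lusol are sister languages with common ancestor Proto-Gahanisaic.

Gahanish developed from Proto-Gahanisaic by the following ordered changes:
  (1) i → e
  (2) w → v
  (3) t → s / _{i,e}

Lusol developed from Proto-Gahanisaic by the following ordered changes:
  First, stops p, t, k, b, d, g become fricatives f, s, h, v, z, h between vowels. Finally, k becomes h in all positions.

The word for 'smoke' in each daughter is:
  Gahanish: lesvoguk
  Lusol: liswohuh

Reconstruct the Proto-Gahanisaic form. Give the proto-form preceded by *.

Position 2: Gahanish has e, Lusol has i. Lusol preserves i here (none of its changes turn any other segment into i), so the proto-segment is *i.
Position 6: Gahanish has g, Lusol has h. Gahanish preserves g here (none of its changes turn any other segment into g), so the proto-segment is *g.
Position 8: Gahanish has k, Lusol has h. Gahanish preserves k here (none of its changes turn any other segment into k), so the proto-segment is *k.
Verify the candidate proto-form against each daughter:
Gahanish: *liswoguk
  liswoguk → leswoguk   [vowel merger]
  leswoguk → lesvoguk   [unconditioned shift]
  lesvoguk (rule 3 does not apply)
  giving Gahanish lesvoguk.
Lusol: *liswoguk > liswohuk > liswohuh  (by intervocalic lenition, unconditioned shift)
Only *liswoguk yields all of Gahanish lesvoguk, Lusol liswohuh.

*liswoguk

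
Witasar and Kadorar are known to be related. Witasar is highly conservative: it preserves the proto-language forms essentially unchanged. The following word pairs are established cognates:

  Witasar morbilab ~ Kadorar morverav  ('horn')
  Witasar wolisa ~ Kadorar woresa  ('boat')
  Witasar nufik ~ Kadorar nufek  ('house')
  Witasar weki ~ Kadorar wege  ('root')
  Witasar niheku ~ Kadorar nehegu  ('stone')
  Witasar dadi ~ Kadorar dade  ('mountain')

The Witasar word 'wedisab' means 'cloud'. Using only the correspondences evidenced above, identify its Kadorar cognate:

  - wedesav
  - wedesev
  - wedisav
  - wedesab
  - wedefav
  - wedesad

wedesav

morbilab ~ morverav, wolisa ~ woresa — Witasar i corresponds to Kadorar e after a consonant, before a consonant other than r, m, n, p, b, f, v.
morbilab ~ morverav — Witasar b corresponds to Kadorar v word-finally.
Applying these to Witasar 'wedisab':
  wedisab → wedesab   (i→e after a consonant, before a consonant other than r, m, n, p, b, f, v)
  wedesab → wedesav   (b→v word-finally)
So the Kadorar cognate is 'wedesav'.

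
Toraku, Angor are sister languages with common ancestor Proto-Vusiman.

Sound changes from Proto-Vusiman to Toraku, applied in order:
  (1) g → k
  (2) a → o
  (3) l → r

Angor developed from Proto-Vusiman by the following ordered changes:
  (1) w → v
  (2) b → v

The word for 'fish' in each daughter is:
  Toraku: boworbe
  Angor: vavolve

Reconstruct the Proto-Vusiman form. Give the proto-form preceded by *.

Position 1: Toraku has b, Angor has v. Toraku preserves b here (none of its changes turn any other segment into b), so the proto-segment is *b.
Position 6: Toraku has b, Angor has v. Toraku preserves b here (none of its changes turn any other segment into b), so the proto-segment is *b.
Position 5: Toraku has r, Angor has l. Angor preserves l here (none of its changes turn any other segment into l), so the proto-segment is *l.
This points to *bawolbe. Verify forward in each daughter:
Toraku: start from *bawolbe.
  rule 1: no change — bawolbe
  rule 2 (vowel merger): bawolbe → bowolbe
  rule 3 (unconditioned shift): bowolbe → boworbe
  ⇒ Toraku boworbe
Angor: *bawolbe
  bawolbe → bavolbe   [unconditioned shift]
  bavolbe → vavolve   [unconditioned shift]
  giving Angor vavolve.
Only *bawolbe yields all of Toraku boworbe, Angor vavolve.

*bawolbe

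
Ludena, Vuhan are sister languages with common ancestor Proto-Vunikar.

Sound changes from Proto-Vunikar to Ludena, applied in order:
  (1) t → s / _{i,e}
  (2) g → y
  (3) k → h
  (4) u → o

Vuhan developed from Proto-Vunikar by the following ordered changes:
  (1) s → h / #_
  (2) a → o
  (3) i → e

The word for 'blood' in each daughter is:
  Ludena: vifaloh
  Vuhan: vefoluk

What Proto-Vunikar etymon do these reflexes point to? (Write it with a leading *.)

Position 2: Ludena has i, Vuhan has e. Ludena preserves i here (none of its changes turn any other segment into i), so the proto-segment is *i.
Position 4: Ludena has a, Vuhan has o. Ludena preserves a here (none of its changes turn any other segment into a), so the proto-segment is *a.
Position 7: Ludena has h, Vuhan has k. Vuhan preserves k here (none of its changes turn any other segment into k), so the proto-segment is *k.
Verify the candidate proto-form against each daughter:
Ludena: start from *vifaluk.
  rule 1: no change — vifaluk
  rule 2: no change — vifaluk
  rule 3 (unconditioned shift): vifaluk → vifaluh
  rule 4 (vowel merger): vifaluh → vifaloh
  ⇒ Ludena vifaloh
Vuhan: *vifaluk > vifoluk > vefoluk  (by vowel merger, vowel merger)
Only *vifaluk yields all of Ludena vifaloh, Vuhan vefoluk.

*vifaluk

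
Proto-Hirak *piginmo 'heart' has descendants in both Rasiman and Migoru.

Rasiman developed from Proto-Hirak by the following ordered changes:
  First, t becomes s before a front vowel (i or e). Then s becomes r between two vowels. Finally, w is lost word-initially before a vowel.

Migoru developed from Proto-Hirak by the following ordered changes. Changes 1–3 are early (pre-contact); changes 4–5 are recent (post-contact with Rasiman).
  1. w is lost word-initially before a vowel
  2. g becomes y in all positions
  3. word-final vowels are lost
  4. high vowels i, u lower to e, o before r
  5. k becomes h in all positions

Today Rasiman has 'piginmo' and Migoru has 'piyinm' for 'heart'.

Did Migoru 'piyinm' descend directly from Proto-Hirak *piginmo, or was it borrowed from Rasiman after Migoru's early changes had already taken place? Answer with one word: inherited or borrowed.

inherited

If inherited, *piginmo would pass through all of Migoru's changes:
Migoru: *piginmo
  piginmo (rule 1 does not apply)
  piginmo → piyinmo   [unconditioned shift]
  piyinmo → piyinm   [apocope]
  piyinm (rule 4 does not apply)
  piyinm (rule 5 does not apply)
  giving Migoru piyinm.
If borrowed from Rasiman 'piginmo' after the early changes, it would undergo only the recent ones:
  rule 4 (pre-rhotic lowering): no change (piginmo)
  rule 5 (unconditioned shift): no change (piginmo)
  ⇒ as a loan: piginmo
Migoru 'piyinm' matches the inherited outcome exactly, so it is an inherited cognate, not a loan.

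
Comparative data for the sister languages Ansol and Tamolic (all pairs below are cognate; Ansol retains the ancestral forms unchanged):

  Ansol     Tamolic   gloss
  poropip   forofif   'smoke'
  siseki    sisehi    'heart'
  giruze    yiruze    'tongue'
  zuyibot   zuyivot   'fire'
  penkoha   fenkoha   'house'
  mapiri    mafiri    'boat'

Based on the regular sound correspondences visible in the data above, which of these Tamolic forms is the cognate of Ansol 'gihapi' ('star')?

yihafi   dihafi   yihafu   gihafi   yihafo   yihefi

giruze ~ yiruze — Ansol g corresponds to Tamolic y word-initially before a front vowel.
poropip ~ forofif, mapiri ~ mafiri — Ansol p corresponds to Tamolic f between vowels (before a front vowel).
Applying these to Ansol 'gihapi':
  gihapi → yihapi   (g→y word-initially before a front vowel)
  yihapi → yihafi   (p→f between vowels (before a front vowel))
So the Tamolic cognate is 'yihafi'.

yihafi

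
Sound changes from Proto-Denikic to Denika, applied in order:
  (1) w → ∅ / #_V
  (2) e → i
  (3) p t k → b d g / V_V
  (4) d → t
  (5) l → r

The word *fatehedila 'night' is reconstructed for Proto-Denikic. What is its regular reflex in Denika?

Denika: *fatehedila
  fatehedila (rule 1 does not apply)
  fatehedila → fatihidila   [vowel merger]
  fatihidila → fadihidila   [intervocalic voicing]
  fadihidila → fatihitila   [unconditioned shift]
  fatihitila → fatihitira   [unconditioned shift]
  giving Denika fatihitira.

fatihitira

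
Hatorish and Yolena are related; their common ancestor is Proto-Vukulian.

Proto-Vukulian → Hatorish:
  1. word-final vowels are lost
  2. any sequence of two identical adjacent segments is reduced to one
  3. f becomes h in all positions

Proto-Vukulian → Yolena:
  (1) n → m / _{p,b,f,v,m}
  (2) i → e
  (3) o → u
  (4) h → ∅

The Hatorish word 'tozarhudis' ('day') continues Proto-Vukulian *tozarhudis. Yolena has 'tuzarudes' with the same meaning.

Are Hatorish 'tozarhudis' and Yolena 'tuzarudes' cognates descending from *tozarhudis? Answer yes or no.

Derive the expected Yolena reflex of *tozarhudis:
Yolena: *tozarhudis > tozarhudes > tuzarhudes > tuzarudes  (by vowel merger, vowel merger, h-loss)
Yolena 'tuzarudes' matches the regular reflex exactly, so the pair is cognate.

yes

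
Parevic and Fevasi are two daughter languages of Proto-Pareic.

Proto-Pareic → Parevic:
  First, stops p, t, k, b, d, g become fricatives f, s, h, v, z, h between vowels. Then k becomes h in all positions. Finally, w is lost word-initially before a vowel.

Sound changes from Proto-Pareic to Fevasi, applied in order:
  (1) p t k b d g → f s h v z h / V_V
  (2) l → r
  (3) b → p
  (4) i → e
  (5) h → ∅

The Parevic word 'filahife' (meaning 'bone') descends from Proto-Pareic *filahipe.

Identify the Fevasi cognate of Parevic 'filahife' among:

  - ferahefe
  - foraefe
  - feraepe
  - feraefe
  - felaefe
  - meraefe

feraefe

Fevasi: *filahipe > filahife > firahife > ferahefe > feraefe  (by intervocalic lenition, unconditioned shift, vowel merger, h-loss)
Among the options, 'feraefe' alone shows every Fevasi change applied in order.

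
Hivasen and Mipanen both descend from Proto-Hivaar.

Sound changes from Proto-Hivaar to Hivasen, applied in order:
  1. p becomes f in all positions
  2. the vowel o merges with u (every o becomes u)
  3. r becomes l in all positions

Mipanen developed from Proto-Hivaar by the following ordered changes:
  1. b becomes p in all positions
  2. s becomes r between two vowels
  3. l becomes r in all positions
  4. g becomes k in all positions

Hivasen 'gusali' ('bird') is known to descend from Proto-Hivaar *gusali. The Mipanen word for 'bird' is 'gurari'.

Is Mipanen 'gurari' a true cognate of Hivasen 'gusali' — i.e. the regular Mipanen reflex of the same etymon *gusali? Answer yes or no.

no

Derive the expected Mipanen reflex of *gusali:
Mipanen: *gusali
  gusali (rule 1 does not apply)
  gusali → gurali   [rhotacism]
  gurali → gurari   [unconditioned shift]
  gurari → kurari   [unconditioned shift]
  giving Mipanen kurari.
The regular Mipanen reflex would be 'kurari', but the attested form is 'gurari'. The correspondence is irregular, so they are not cognates (the Mipanen form has a different source).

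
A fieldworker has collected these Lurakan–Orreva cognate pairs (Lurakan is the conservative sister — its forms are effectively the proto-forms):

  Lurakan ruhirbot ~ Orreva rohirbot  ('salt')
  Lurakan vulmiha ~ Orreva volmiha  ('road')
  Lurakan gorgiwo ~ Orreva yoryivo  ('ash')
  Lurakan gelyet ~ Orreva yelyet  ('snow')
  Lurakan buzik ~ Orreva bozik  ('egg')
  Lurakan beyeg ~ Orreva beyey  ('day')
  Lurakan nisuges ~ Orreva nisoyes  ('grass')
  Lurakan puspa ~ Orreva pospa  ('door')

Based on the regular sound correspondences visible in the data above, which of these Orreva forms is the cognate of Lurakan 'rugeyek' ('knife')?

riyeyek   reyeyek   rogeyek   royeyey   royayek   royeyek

royeyek

ruhirbot ~ rohirbot, vulmiha ~ volmiha — Lurakan u corresponds to Orreva o after a consonant, before a consonant other than r, m, n, p, b, f, v.
nisuges ~ nisoyes — Lurakan g corresponds to Orreva y between vowels (before a front vowel).
Applying these to Lurakan 'rugeyek':
  rugeyek → rogeyek   (u→o after a consonant, before a consonant other than r, m, n, p, b, f, v)
  rogeyek → royeyek   (g→y between vowels (before a front vowel))
So the Orreva cognate is 'royeyek'.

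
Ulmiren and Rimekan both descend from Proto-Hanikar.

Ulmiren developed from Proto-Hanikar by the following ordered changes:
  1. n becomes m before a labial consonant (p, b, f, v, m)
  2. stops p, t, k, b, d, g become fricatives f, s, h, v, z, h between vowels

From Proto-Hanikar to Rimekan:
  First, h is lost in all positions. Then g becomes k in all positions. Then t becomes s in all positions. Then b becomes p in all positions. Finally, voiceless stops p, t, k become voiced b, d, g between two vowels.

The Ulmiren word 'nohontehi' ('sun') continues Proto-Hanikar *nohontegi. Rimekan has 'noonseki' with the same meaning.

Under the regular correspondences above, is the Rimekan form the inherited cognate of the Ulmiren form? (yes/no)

Derive the expected Rimekan reflex of *nohontegi:
Rimekan: start from *nohontegi.
  rule 1 (h-loss): nohontegi → noontegi
  rule 2 (unconditioned shift): noontegi → noonteki
  rule 3 (unconditioned shift): noonteki → noonseki
  rule 4: no change — noonseki
  rule 5 (intervocalic voicing): noonseki → noonsegi
  ⇒ Rimekan noonsegi
The regular Rimekan reflex would be 'noonsegi', but the attested form is 'noonseki'. The correspondence is irregular, so they are not cognates (the Rimekan form has a different source).

no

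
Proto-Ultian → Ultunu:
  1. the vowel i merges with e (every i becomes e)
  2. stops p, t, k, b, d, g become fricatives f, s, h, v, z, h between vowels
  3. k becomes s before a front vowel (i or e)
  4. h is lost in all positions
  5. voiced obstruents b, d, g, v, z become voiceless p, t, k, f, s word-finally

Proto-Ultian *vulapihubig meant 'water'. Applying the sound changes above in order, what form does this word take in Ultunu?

Ultunu: *vulapihubig > vulapehubeg > vulafehuveg > vulafeuveg > vulafeuvek  (by vowel merger, intervocalic lenition, h-loss, final devoicing)

vulafeuvek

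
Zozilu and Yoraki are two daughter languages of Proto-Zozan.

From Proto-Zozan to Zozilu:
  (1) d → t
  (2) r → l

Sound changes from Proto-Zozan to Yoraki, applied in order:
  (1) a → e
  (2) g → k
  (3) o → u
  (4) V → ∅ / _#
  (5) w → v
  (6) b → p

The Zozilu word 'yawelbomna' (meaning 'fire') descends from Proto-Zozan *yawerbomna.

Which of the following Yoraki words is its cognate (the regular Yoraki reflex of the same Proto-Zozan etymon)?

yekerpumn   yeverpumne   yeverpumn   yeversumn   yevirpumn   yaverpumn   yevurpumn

yeverpumn

Yoraki: *yawerbomna > yewerbomne > yewerbumne > yewerbumn > yeverbumn > yeverpumn  (by vowel merger, vowel merger, apocope, unconditioned shift, unconditioned shift)
Only 'yeverpumn' matches the regular Yoraki development of *yawerbomna.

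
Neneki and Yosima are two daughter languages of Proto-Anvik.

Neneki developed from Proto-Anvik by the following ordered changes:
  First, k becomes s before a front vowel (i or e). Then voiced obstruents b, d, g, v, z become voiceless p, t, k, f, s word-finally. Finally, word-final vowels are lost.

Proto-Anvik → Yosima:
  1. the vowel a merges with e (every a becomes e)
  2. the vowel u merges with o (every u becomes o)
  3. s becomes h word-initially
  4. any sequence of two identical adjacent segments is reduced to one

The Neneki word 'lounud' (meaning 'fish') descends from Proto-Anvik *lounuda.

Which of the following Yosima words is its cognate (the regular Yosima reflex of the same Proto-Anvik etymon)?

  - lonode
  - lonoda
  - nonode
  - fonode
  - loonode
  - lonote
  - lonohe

Yosima: *lounuda
  lounuda → lounude   [vowel merger]
  lounude → loonode   [vowel merger]
  loonode (rule 3 does not apply)
  loonode → lonode   [degemination]
  giving Yosima lonode.
Only 'lonode' matches the regular Yosima development of *lounuda.

lonode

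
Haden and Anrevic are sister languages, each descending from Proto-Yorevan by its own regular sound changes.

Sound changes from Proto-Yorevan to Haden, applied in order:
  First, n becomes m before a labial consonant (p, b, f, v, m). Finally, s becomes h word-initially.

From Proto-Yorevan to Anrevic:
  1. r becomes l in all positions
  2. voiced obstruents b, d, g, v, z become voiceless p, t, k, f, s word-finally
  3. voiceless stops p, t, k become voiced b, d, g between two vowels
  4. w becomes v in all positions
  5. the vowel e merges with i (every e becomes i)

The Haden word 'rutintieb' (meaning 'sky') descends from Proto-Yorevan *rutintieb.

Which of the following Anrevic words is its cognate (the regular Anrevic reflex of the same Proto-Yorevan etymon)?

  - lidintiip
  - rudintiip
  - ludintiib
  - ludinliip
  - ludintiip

ludintiip

Anrevic: *rutintieb
  rutintieb → lutintieb   [unconditioned shift]
  lutintieb → lutintiep   [final devoicing]
  lutintiep → ludintiep   [intervocalic voicing]
  ludintiep (rule 4 does not apply)
  ludintiep → ludintiip   [vowel merger]
  giving Anrevic ludintiip.
The other candidates each miss or misapply at least one Anrevic change.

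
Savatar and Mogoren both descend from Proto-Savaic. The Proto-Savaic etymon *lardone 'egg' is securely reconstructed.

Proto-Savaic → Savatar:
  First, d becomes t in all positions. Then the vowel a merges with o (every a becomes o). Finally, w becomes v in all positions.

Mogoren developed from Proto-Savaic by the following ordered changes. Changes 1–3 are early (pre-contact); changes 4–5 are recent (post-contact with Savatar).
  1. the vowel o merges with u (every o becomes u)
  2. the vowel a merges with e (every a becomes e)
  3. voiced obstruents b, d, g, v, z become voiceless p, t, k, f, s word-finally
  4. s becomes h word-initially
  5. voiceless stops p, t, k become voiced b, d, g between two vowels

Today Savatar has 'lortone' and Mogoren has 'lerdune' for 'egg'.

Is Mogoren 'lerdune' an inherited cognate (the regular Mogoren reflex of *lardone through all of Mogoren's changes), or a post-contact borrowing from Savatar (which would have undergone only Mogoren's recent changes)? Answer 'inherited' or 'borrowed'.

If inherited, *lardone would pass through all of Mogoren's changes:
Mogoren: *lardone > lardune > lerdune  (by vowel merger, vowel merger)
If borrowed from Savatar 'lortone' after the early changes, it would undergo only the recent ones:
  rule 4 (debuccalisation): no change (lortone)
  rule 5 (intervocalic voicing): no change (lortone)
  ⇒ as a loan: lortone
Mogoren 'lerdune' matches the inherited outcome exactly, so it is an inherited cognate, not a loan.

inherited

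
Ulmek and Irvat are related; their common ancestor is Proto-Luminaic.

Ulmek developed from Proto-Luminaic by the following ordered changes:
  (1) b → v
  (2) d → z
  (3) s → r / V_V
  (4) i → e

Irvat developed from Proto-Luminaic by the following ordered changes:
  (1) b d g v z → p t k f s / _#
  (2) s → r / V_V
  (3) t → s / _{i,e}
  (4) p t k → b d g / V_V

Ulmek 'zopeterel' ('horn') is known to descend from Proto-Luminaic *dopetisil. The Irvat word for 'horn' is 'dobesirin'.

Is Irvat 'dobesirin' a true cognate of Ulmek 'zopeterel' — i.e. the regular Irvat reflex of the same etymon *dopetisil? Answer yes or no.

Derive the expected Irvat reflex of *dopetisil:
Irvat: *dopetisil
  dopetisil (rule 1 does not apply)
  dopetisil → dopetiril   [rhotacism]
  dopetiril → dopesiril   [palatalisation]
  dopesiril → dobesiril   [intervocalic voicing]
  giving Irvat dobesiril.
The regular Irvat reflex would be 'dobesiril', but the attested form is 'dobesirin'. The correspondence is irregular, so they are not cognates (the Irvat form has a different source).

no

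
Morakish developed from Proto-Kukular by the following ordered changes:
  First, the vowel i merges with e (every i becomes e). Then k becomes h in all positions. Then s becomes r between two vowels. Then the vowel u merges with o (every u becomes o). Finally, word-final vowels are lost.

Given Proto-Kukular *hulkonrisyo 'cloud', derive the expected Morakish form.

holhonresy

Morakish: start from *hulkonrisyo.
  rule 1 (vowel merger): hulkonrisyo → hulkonresyo
  rule 2 (unconditioned shift): hulkonresyo → hulhonresyo
  rule 3: no change — hulhonresyo
  rule 4 (vowel merger): hulhonresyo → holhonresyo
  rule 5 (apocope): holhonresyo → holhonresy
  ⇒ Morakish holhonresy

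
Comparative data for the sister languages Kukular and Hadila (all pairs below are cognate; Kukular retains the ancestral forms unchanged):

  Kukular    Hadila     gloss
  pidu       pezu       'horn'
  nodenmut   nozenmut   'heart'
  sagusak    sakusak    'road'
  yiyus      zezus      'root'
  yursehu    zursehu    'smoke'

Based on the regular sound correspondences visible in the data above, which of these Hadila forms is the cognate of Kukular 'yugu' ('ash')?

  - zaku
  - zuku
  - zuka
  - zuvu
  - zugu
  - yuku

yursehu ~ zursehu — Kukular y corresponds to Hadila z word-initially before a back vowel.
sagusak ~ sakusak — Kukular g corresponds to Hadila k between vowels (before a back vowel).
Applying these to Kukular 'yugu':
  yugu → zugu   (y→z word-initially before a back vowel)
  zugu → zuku   (g→k between vowels (before a back vowel))
So the Hadila cognate is 'zuku'.

zuku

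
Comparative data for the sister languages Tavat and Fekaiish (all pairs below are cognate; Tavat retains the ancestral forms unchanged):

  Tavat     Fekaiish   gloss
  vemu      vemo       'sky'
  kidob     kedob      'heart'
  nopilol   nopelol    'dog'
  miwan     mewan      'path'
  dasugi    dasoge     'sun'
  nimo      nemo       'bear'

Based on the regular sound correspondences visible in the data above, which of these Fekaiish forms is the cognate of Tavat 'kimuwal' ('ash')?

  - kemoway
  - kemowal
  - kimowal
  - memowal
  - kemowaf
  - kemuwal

kemowal

nimo ~ nemo — Tavat i corresponds to Fekaiish e after a consonant, before a nasal.
dasugi ~ dasoge — Tavat u corresponds to Fekaiish o after a consonant, before a consonant other than r, m, n, p, b, f, v.
Applying these to Tavat 'kimuwal':
  kimuwal → kemuwal   (i→e after a consonant, before a nasal)
  kemuwal → kemowal   (u→o after a consonant, before a consonant other than r, m, n, p, b, f, v)
So the Fekaiish cognate is 'kemowal'.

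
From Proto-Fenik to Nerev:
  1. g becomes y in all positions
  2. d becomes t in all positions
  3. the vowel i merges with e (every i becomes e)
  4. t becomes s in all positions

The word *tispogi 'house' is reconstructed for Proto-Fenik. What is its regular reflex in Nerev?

sespoye

Nerev: *tispogi
  tispogi → tispoyi   [unconditioned shift]
  tispoyi (rule 2 does not apply)
  tispoyi → tespoye   [vowel merger]
  tespoye → sespoye   [unconditioned shift]
  giving Nerev sespoye.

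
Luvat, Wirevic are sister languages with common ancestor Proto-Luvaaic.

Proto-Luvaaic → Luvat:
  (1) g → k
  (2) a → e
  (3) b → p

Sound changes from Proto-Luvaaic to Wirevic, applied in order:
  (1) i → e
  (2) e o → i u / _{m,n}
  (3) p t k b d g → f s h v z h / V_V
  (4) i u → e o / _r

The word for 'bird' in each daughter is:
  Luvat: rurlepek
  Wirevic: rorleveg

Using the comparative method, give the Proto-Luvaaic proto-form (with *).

*rurlebeg

Position 6: Luvat has p, Wirevic has v. Taking the neighbouring segments as reconstructed: Luvat p could go back to *p or *b; Wirevic v could go back to *b or *v — the one source consistent with every daughter is *b.
Position 2: Luvat has u, Wirevic has o. Luvat preserves u here (none of its changes turn any other segment into u), so the proto-segment is *u.
Verify the candidate proto-form against each daughter:
Luvat: *rurlebeg
  rurlebeg → rurlebek   [unconditioned shift]
  rurlebek (rule 2 does not apply)
  rurlebek → rurlepek   [unconditioned shift]
  giving Luvat rurlepek.
Wirevic: *rurlebeg > rurleveg > rorleveg  (by intervocalic lenition, pre-rhotic lowering)
Only *rurlebeg yields all of Luvat rurlepek, Wirevic rorleveg.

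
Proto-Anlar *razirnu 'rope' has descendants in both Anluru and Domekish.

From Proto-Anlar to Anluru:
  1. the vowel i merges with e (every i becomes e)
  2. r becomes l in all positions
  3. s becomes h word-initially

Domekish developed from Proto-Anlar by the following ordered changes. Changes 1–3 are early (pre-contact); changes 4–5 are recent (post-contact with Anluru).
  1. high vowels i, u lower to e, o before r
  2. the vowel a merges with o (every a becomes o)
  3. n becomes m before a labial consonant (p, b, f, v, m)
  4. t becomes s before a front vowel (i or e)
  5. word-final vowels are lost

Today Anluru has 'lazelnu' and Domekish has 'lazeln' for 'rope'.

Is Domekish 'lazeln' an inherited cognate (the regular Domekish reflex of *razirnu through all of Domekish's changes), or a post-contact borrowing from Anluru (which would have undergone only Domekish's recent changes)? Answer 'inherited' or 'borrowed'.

If inherited, *razirnu would pass through all of Domekish's changes:
Domekish: *razirnu > razernu > rozernu > rozern  (by pre-rhotic lowering, vowel merger, apocope)
If borrowed from Anluru 'lazelnu' after the early changes, it would undergo only the recent ones:
  rule 4 (palatalisation): no change (lazelnu)
  rule 5 (apocope): lazelnu → lazeln
  ⇒ as a loan: lazeln
Domekish 'lazeln' matches the loan outcome 'lazeln', not the inherited 'rozern' — it skipped the early Domekish changes, so it was borrowed from Anluru.

borrowed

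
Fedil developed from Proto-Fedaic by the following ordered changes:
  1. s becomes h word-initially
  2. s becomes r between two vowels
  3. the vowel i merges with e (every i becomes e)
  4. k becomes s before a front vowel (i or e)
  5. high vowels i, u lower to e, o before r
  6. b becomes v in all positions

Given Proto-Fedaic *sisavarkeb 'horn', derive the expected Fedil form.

Fedil: *sisavarkeb
  sisavarkeb → hisavarkeb   [debuccalisation]
  hisavarkeb → hiravarkeb   [rhotacism]
  hiravarkeb → heravarkeb   [vowel merger]
  heravarkeb → heravarseb   [palatalisation]
  heravarseb (rule 5 does not apply)
  heravarseb → heravarsev   [unconditioned shift]
  giving Fedil heravarsev.

heravarsev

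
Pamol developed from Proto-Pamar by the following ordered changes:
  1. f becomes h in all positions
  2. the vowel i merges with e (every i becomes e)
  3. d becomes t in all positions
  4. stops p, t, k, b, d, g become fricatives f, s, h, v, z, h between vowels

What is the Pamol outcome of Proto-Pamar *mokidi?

mohese

Pamol: *mokidi
  mokidi (rule 1 does not apply)
  mokidi → mokede   [vowel merger]
  mokede → mokete   [unconditioned shift]
  mokete → mohese   [intervocalic lenition]
  giving Pamol mohese.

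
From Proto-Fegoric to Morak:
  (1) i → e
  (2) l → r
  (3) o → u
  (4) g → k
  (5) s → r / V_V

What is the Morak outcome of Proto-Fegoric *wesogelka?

Morak: *wesogelka > wesogerka > wesugerka > wesukerka > werukerka  (by unconditioned shift, vowel merger, unconditioned shift, rhotacism)

werukerka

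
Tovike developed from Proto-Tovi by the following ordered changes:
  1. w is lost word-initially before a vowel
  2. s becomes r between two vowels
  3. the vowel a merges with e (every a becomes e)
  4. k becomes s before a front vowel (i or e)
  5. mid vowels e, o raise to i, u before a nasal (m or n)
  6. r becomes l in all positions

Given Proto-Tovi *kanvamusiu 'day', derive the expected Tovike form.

sinvimuliu

Tovike: *kanvamusiu > kanvamuriu > kenvemuriu > senvemuriu > sinvimuriu > sinvimuliu  (by rhotacism, vowel merger, palatalisation, pre-nasal raising, unconditioned shift)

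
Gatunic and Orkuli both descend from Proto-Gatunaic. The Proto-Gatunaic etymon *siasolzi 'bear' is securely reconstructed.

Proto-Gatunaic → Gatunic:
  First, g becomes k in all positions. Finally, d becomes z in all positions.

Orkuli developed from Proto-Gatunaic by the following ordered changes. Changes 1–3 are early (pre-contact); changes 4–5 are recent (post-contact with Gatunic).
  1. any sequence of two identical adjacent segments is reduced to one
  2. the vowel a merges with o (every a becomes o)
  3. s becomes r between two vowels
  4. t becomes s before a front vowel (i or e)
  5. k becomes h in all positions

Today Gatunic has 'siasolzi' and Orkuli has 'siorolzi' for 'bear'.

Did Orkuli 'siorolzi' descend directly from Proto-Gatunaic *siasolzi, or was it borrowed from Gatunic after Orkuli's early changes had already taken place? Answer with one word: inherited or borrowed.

If inherited, *siasolzi would pass through all of Orkuli's changes:
Orkuli: *siasolzi > siosolzi > siorolzi  (by vowel merger, rhotacism)
If borrowed from Gatunic 'siasolzi' after the early changes, it would undergo only the recent ones:
  rule 4 (palatalisation): no change (siasolzi)
  rule 5 (unconditioned shift): no change (siasolzi)
  ⇒ as a loan: siasolzi
Orkuli 'siorolzi' matches the inherited outcome exactly, so it is an inherited cognate, not a loan.

inherited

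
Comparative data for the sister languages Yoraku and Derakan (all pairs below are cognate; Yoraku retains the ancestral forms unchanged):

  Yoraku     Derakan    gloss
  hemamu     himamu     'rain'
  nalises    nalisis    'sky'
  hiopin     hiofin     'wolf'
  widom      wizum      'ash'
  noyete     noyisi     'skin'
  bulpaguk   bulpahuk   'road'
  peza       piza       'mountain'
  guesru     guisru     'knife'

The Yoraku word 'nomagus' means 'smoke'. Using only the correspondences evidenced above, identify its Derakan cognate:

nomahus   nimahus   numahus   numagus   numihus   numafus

widom ~ wizum — Yoraku o corresponds to Derakan u after a consonant, before a nasal.
bulpaguk ~ bulpahuk — Yoraku g corresponds to Derakan h between vowels (before a back vowel).
Applying these to Yoraku 'nomagus':
  nomagus → numagus   (o→u after a consonant, before a nasal)
  numagus → numahus   (g→h between vowels (before a back vowel))
So the Derakan cognate is 'numahus'.

numahus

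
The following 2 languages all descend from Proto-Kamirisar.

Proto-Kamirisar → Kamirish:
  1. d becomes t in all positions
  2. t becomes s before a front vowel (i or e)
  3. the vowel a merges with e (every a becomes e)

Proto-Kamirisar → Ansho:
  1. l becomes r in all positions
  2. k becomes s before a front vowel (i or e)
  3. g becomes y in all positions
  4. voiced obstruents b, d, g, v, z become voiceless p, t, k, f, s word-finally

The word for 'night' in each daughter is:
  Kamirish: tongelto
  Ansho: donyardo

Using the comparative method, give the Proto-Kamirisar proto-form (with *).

*dongaldo

Position 7: Kamirish has t, Ansho has d. Ansho preserves d here (none of its changes turn any other segment into d), so the proto-segment is *d.
Position 4: Kamirish has g, Ansho has y. Kamirish preserves g here (none of its changes turn any other segment into g), so the proto-segment is *g.
Position 1: Kamirish has t, Ansho has d. Ansho preserves d here (none of its changes turn any other segment into d), so the proto-segment is *d.
Continuing position by position gives *dongaldo; check it forward:
Kamirish: *dongaldo
  dongaldo → tongalto   [unconditioned shift]
  tongalto (rule 2 does not apply)
  tongalto → tongelto   [vowel merger]
  giving Kamirish tongelto.
Ansho: *dongaldo > dongardo > donyardo  (by unconditioned shift, unconditioned shift)
No other proto-form is consistent with every reflex, so the reconstruction is *dongaldo.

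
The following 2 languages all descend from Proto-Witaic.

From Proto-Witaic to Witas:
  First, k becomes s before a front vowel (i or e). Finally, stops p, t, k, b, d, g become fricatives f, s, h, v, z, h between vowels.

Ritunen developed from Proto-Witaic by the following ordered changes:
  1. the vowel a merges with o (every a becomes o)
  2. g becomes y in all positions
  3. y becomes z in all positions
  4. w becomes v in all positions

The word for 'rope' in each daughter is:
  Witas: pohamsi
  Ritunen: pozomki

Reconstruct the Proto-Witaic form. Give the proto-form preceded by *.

*pogamki

Position 4: Witas has a, Ritunen has o. Witas preserves a here (none of its changes turn any other segment into a), so the proto-segment is *a.
Position 3: Witas has h, Ritunen has z. Taking the neighbouring segments as reconstructed: Witas h could go back to *k or *g or *h; Ritunen z could go back to *g or *z or *y — the one source consistent with every daughter is *g.
Position 6: Witas has s, Ritunen has k. Ritunen preserves k here (none of its changes turn any other segment into k), so the proto-segment is *k.
Continuing position by position gives *pogamki; check it forward:
Witas: *pogamki > pogamsi > pohamsi  (by palatalisation, intervocalic lenition)
Ritunen: *pogamki
  pogamki → pogomki   [vowel merger]
  pogomki → poyomki   [unconditioned shift]
  poyomki → pozomki   [unconditioned shift]
  pozomki (rule 4 does not apply)
  giving Ritunen pozomki.
No other proto-form is consistent with every reflex, so the reconstruction is *pogamki.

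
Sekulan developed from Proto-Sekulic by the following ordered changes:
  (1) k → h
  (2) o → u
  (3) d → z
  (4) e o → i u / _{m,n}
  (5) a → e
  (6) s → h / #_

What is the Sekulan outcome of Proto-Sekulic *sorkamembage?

Sekulan: *sorkamembage
  sorkamembage → sorhamembage   [unconditioned shift]
  sorhamembage → surhamembage   [vowel merger]
  surhamembage (rule 3 does not apply)
  surhamembage → surhamimbage   [pre-nasal raising]
  surhamimbage → surhemimbege   [vowel merger]
  surhemimbege → hurhemimbege   [debuccalisation]
  giving Sekulan hurhemimbege.

hurhemimbege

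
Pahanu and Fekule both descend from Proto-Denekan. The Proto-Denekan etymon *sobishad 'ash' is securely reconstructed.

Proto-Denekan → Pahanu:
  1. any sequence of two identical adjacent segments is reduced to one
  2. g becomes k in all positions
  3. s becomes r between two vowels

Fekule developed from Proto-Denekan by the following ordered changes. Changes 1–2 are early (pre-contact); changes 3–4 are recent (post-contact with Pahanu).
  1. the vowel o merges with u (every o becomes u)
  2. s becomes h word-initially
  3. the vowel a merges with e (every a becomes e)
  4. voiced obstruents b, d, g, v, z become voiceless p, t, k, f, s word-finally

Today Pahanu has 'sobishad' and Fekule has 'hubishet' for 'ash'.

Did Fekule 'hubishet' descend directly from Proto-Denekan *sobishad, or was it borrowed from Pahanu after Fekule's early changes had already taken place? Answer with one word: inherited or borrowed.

If inherited, *sobishad would pass through all of Fekule's changes:
Fekule: *sobishad > subishad > hubishad > hubished > hubishet  (by vowel merger, debuccalisation, vowel merger, final devoicing)
If borrowed from Pahanu 'sobishad' after the early changes, it would undergo only the recent ones:
  rule 3 (vowel merger): sobishad → sobished
  rule 4 (final devoicing): sobished → sobishet
  ⇒ as a loan: sobishet
Fekule 'hubishet' matches the inherited outcome exactly, so it is an inherited cognate, not a loan.

inherited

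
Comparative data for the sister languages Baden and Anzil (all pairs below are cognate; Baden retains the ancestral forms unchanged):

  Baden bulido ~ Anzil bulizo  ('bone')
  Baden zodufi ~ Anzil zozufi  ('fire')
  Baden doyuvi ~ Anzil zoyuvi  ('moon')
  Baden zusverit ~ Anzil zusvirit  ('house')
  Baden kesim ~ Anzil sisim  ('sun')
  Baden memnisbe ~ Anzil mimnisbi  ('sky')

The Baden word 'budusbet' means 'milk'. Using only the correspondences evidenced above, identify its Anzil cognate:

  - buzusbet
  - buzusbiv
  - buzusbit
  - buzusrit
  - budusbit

zodufi ~ zozufi — Baden d corresponds to Anzil z between vowels (before a back vowel).
kesim ~ sisim — Baden e corresponds to Anzil i after a consonant, before a consonant other than r, m, n, p, b, f, v.
Applying these to Baden 'budusbet':
  budusbet → buzusbet   (d→z between vowels (before a back vowel))
  buzusbet → buzusbit   (e→i after a consonant, before a consonant other than r, m, n, p, b, f, v)
So the Anzil cognate is 'buzusbit'.

buzusbit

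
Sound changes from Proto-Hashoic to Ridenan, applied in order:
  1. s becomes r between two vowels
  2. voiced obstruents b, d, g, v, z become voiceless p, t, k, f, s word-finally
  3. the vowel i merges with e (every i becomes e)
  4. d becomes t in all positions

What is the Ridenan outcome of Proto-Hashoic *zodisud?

zoterut

Ridenan: *zodisud
  zodisud → zodirud   [rhotacism]
  zodirud → zodirut   [final devoicing]
  zodirut → zoderut   [vowel merger]
  zoderut → zoterut   [unconditioned shift]
  giving Ridenan zoterut.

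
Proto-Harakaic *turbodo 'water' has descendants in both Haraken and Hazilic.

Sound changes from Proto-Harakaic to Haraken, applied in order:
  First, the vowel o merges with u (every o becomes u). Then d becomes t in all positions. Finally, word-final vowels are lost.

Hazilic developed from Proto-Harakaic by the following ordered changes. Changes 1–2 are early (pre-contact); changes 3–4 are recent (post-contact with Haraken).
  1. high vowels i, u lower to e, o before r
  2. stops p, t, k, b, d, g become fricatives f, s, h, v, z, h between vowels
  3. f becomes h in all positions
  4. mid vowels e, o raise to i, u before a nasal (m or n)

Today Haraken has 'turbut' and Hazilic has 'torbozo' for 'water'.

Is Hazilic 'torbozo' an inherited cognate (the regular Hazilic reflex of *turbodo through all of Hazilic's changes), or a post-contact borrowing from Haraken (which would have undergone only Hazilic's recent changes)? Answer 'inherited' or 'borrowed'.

inherited

If inherited, *turbodo would pass through all of Hazilic's changes:
Hazilic: *turbodo > torbodo > torbozo  (by pre-rhotic lowering, intervocalic lenition)
If borrowed from Haraken 'turbut' after the early changes, it would undergo only the recent ones:
  rule 3 (unconditioned shift): no change (turbut)
  rule 4 (pre-nasal raising): no change (turbut)
  ⇒ as a loan: turbut
Hazilic 'torbozo' matches the inherited outcome exactly, so it is an inherited cognate, not a loan.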